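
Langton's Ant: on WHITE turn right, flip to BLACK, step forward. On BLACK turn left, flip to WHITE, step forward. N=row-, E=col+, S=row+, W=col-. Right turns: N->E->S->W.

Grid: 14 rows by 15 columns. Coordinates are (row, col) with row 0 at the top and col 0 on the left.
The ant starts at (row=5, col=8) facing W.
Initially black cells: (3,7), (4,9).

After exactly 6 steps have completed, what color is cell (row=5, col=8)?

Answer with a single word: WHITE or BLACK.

Step 1: on WHITE (5,8): turn R to N, flip to black, move to (4,8). |black|=3
Step 2: on WHITE (4,8): turn R to E, flip to black, move to (4,9). |black|=4
Step 3: on BLACK (4,9): turn L to N, flip to white, move to (3,9). |black|=3
Step 4: on WHITE (3,9): turn R to E, flip to black, move to (3,10). |black|=4
Step 5: on WHITE (3,10): turn R to S, flip to black, move to (4,10). |black|=5
Step 6: on WHITE (4,10): turn R to W, flip to black, move to (4,9). |black|=6

Answer: BLACK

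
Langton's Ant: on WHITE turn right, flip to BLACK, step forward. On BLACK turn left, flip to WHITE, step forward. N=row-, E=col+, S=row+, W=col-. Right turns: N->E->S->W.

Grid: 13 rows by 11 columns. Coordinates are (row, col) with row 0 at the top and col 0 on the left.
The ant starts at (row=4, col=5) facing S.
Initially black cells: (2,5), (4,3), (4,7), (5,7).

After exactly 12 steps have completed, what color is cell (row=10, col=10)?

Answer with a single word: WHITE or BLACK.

Step 1: on WHITE (4,5): turn R to W, flip to black, move to (4,4). |black|=5
Step 2: on WHITE (4,4): turn R to N, flip to black, move to (3,4). |black|=6
Step 3: on WHITE (3,4): turn R to E, flip to black, move to (3,5). |black|=7
Step 4: on WHITE (3,5): turn R to S, flip to black, move to (4,5). |black|=8
Step 5: on BLACK (4,5): turn L to E, flip to white, move to (4,6). |black|=7
Step 6: on WHITE (4,6): turn R to S, flip to black, move to (5,6). |black|=8
Step 7: on WHITE (5,6): turn R to W, flip to black, move to (5,5). |black|=9
Step 8: on WHITE (5,5): turn R to N, flip to black, move to (4,5). |black|=10
Step 9: on WHITE (4,5): turn R to E, flip to black, move to (4,6). |black|=11
Step 10: on BLACK (4,6): turn L to N, flip to white, move to (3,6). |black|=10
Step 11: on WHITE (3,6): turn R to E, flip to black, move to (3,7). |black|=11
Step 12: on WHITE (3,7): turn R to S, flip to black, move to (4,7). |black|=12

Answer: WHITE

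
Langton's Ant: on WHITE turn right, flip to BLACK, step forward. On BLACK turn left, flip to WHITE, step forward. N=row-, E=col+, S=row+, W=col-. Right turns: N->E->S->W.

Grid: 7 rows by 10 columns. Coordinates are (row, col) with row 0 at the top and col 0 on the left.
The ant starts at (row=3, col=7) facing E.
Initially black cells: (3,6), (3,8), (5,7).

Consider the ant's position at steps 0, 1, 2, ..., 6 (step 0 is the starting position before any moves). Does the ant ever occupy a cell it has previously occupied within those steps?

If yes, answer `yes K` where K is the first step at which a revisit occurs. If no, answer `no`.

Step 1: on WHITE (3,7): turn R to S, flip to black, move to (4,7). |black|=4 — new cell
Step 2: on WHITE (4,7): turn R to W, flip to black, move to (4,6). |black|=5 — new cell
Step 3: on WHITE (4,6): turn R to N, flip to black, move to (3,6). |black|=6 — new cell
Step 4: on BLACK (3,6): turn L to W, flip to white, move to (3,5). |black|=5 — new cell
Step 5: on WHITE (3,5): turn R to N, flip to black, move to (2,5). |black|=6 — new cell
Step 6: on WHITE (2,5): turn R to E, flip to black, move to (2,6). |black|=7 — new cell
No revisit within 6 steps.

Answer: no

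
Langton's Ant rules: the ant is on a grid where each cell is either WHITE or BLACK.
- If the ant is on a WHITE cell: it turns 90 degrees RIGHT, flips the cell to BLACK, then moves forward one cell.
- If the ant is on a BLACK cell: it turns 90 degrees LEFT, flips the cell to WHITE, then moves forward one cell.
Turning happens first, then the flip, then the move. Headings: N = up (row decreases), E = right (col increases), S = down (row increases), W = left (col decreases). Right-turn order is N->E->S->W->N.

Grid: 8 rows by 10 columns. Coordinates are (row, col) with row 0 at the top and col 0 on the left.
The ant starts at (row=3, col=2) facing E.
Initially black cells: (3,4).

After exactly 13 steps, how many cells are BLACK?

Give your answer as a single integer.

Step 1: on WHITE (3,2): turn R to S, flip to black, move to (4,2). |black|=2
Step 2: on WHITE (4,2): turn R to W, flip to black, move to (4,1). |black|=3
Step 3: on WHITE (4,1): turn R to N, flip to black, move to (3,1). |black|=4
Step 4: on WHITE (3,1): turn R to E, flip to black, move to (3,2). |black|=5
Step 5: on BLACK (3,2): turn L to N, flip to white, move to (2,2). |black|=4
Step 6: on WHITE (2,2): turn R to E, flip to black, move to (2,3). |black|=5
Step 7: on WHITE (2,3): turn R to S, flip to black, move to (3,3). |black|=6
Step 8: on WHITE (3,3): turn R to W, flip to black, move to (3,2). |black|=7
Step 9: on WHITE (3,2): turn R to N, flip to black, move to (2,2). |black|=8
Step 10: on BLACK (2,2): turn L to W, flip to white, move to (2,1). |black|=7
Step 11: on WHITE (2,1): turn R to N, flip to black, move to (1,1). |black|=8
Step 12: on WHITE (1,1): turn R to E, flip to black, move to (1,2). |black|=9
Step 13: on WHITE (1,2): turn R to S, flip to black, move to (2,2). |black|=10

Answer: 10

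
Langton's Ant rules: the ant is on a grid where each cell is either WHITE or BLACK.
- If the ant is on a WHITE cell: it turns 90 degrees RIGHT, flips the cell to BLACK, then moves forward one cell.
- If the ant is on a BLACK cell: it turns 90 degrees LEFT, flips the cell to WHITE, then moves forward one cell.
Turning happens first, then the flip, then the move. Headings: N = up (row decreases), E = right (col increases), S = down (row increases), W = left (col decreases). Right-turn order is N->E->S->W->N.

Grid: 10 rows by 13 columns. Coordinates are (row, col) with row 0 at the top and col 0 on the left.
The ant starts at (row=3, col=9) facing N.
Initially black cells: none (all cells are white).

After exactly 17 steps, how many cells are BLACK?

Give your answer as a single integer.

Step 1: on WHITE (3,9): turn R to E, flip to black, move to (3,10). |black|=1
Step 2: on WHITE (3,10): turn R to S, flip to black, move to (4,10). |black|=2
Step 3: on WHITE (4,10): turn R to W, flip to black, move to (4,9). |black|=3
Step 4: on WHITE (4,9): turn R to N, flip to black, move to (3,9). |black|=4
Step 5: on BLACK (3,9): turn L to W, flip to white, move to (3,8). |black|=3
Step 6: on WHITE (3,8): turn R to N, flip to black, move to (2,8). |black|=4
Step 7: on WHITE (2,8): turn R to E, flip to black, move to (2,9). |black|=5
Step 8: on WHITE (2,9): turn R to S, flip to black, move to (3,9). |black|=6
Step 9: on WHITE (3,9): turn R to W, flip to black, move to (3,8). |black|=7
Step 10: on BLACK (3,8): turn L to S, flip to white, move to (4,8). |black|=6
Step 11: on WHITE (4,8): turn R to W, flip to black, move to (4,7). |black|=7
Step 12: on WHITE (4,7): turn R to N, flip to black, move to (3,7). |black|=8
Step 13: on WHITE (3,7): turn R to E, flip to black, move to (3,8). |black|=9
Step 14: on WHITE (3,8): turn R to S, flip to black, move to (4,8). |black|=10
Step 15: on BLACK (4,8): turn L to E, flip to white, move to (4,9). |black|=9
Step 16: on BLACK (4,9): turn L to N, flip to white, move to (3,9). |black|=8
Step 17: on BLACK (3,9): turn L to W, flip to white, move to (3,8). |black|=7

Answer: 7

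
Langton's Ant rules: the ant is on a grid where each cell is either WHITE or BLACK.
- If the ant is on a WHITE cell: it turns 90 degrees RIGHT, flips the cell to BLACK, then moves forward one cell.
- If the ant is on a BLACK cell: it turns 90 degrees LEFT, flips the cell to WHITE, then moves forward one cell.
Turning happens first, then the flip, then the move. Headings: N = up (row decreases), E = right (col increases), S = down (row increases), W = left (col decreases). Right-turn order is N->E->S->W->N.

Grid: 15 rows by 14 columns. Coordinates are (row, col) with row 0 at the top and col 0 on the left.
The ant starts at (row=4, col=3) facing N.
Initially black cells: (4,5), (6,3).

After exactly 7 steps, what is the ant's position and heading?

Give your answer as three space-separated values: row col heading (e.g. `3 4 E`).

Step 1: on WHITE (4,3): turn R to E, flip to black, move to (4,4). |black|=3
Step 2: on WHITE (4,4): turn R to S, flip to black, move to (5,4). |black|=4
Step 3: on WHITE (5,4): turn R to W, flip to black, move to (5,3). |black|=5
Step 4: on WHITE (5,3): turn R to N, flip to black, move to (4,3). |black|=6
Step 5: on BLACK (4,3): turn L to W, flip to white, move to (4,2). |black|=5
Step 6: on WHITE (4,2): turn R to N, flip to black, move to (3,2). |black|=6
Step 7: on WHITE (3,2): turn R to E, flip to black, move to (3,3). |black|=7

Answer: 3 3 E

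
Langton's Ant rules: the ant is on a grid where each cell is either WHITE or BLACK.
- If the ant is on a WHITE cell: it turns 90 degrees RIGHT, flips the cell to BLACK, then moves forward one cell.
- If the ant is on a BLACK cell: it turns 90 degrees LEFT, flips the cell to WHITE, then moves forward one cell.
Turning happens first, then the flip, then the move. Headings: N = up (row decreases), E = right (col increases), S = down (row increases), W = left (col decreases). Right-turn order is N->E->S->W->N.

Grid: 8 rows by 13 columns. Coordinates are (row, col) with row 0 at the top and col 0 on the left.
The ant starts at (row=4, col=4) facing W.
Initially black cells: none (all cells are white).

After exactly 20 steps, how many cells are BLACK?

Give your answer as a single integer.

Step 1: on WHITE (4,4): turn R to N, flip to black, move to (3,4). |black|=1
Step 2: on WHITE (3,4): turn R to E, flip to black, move to (3,5). |black|=2
Step 3: on WHITE (3,5): turn R to S, flip to black, move to (4,5). |black|=3
Step 4: on WHITE (4,5): turn R to W, flip to black, move to (4,4). |black|=4
Step 5: on BLACK (4,4): turn L to S, flip to white, move to (5,4). |black|=3
Step 6: on WHITE (5,4): turn R to W, flip to black, move to (5,3). |black|=4
Step 7: on WHITE (5,3): turn R to N, flip to black, move to (4,3). |black|=5
Step 8: on WHITE (4,3): turn R to E, flip to black, move to (4,4). |black|=6
Step 9: on WHITE (4,4): turn R to S, flip to black, move to (5,4). |black|=7
Step 10: on BLACK (5,4): turn L to E, flip to white, move to (5,5). |black|=6
Step 11: on WHITE (5,5): turn R to S, flip to black, move to (6,5). |black|=7
Step 12: on WHITE (6,5): turn R to W, flip to black, move to (6,4). |black|=8
Step 13: on WHITE (6,4): turn R to N, flip to black, move to (5,4). |black|=9
Step 14: on WHITE (5,4): turn R to E, flip to black, move to (5,5). |black|=10
Step 15: on BLACK (5,5): turn L to N, flip to white, move to (4,5). |black|=9
Step 16: on BLACK (4,5): turn L to W, flip to white, move to (4,4). |black|=8
Step 17: on BLACK (4,4): turn L to S, flip to white, move to (5,4). |black|=7
Step 18: on BLACK (5,4): turn L to E, flip to white, move to (5,5). |black|=6
Step 19: on WHITE (5,5): turn R to S, flip to black, move to (6,5). |black|=7
Step 20: on BLACK (6,5): turn L to E, flip to white, move to (6,6). |black|=6

Answer: 6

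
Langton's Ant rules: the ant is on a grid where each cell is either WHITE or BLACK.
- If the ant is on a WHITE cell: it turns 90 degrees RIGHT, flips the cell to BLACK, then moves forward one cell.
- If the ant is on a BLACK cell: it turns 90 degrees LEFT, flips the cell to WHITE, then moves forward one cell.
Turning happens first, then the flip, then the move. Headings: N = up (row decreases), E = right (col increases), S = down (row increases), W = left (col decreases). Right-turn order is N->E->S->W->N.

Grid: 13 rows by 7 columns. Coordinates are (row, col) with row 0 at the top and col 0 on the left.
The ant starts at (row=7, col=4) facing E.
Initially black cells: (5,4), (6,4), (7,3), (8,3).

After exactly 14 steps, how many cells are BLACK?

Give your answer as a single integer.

Answer: 10

Derivation:
Step 1: on WHITE (7,4): turn R to S, flip to black, move to (8,4). |black|=5
Step 2: on WHITE (8,4): turn R to W, flip to black, move to (8,3). |black|=6
Step 3: on BLACK (8,3): turn L to S, flip to white, move to (9,3). |black|=5
Step 4: on WHITE (9,3): turn R to W, flip to black, move to (9,2). |black|=6
Step 5: on WHITE (9,2): turn R to N, flip to black, move to (8,2). |black|=7
Step 6: on WHITE (8,2): turn R to E, flip to black, move to (8,3). |black|=8
Step 7: on WHITE (8,3): turn R to S, flip to black, move to (9,3). |black|=9
Step 8: on BLACK (9,3): turn L to E, flip to white, move to (9,4). |black|=8
Step 9: on WHITE (9,4): turn R to S, flip to black, move to (10,4). |black|=9
Step 10: on WHITE (10,4): turn R to W, flip to black, move to (10,3). |black|=10
Step 11: on WHITE (10,3): turn R to N, flip to black, move to (9,3). |black|=11
Step 12: on WHITE (9,3): turn R to E, flip to black, move to (9,4). |black|=12
Step 13: on BLACK (9,4): turn L to N, flip to white, move to (8,4). |black|=11
Step 14: on BLACK (8,4): turn L to W, flip to white, move to (8,3). |black|=10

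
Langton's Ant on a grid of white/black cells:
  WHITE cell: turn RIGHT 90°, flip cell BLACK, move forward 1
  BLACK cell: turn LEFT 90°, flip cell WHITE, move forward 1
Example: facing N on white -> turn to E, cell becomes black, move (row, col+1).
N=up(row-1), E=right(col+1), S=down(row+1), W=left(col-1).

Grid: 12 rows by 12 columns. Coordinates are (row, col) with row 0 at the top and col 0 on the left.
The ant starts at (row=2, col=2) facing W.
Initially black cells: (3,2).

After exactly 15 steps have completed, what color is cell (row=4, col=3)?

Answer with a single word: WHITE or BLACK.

Step 1: on WHITE (2,2): turn R to N, flip to black, move to (1,2). |black|=2
Step 2: on WHITE (1,2): turn R to E, flip to black, move to (1,3). |black|=3
Step 3: on WHITE (1,3): turn R to S, flip to black, move to (2,3). |black|=4
Step 4: on WHITE (2,3): turn R to W, flip to black, move to (2,2). |black|=5
Step 5: on BLACK (2,2): turn L to S, flip to white, move to (3,2). |black|=4
Step 6: on BLACK (3,2): turn L to E, flip to white, move to (3,3). |black|=3
Step 7: on WHITE (3,3): turn R to S, flip to black, move to (4,3). |black|=4
Step 8: on WHITE (4,3): turn R to W, flip to black, move to (4,2). |black|=5
Step 9: on WHITE (4,2): turn R to N, flip to black, move to (3,2). |black|=6
Step 10: on WHITE (3,2): turn R to E, flip to black, move to (3,3). |black|=7
Step 11: on BLACK (3,3): turn L to N, flip to white, move to (2,3). |black|=6
Step 12: on BLACK (2,3): turn L to W, flip to white, move to (2,2). |black|=5
Step 13: on WHITE (2,2): turn R to N, flip to black, move to (1,2). |black|=6
Step 14: on BLACK (1,2): turn L to W, flip to white, move to (1,1). |black|=5
Step 15: on WHITE (1,1): turn R to N, flip to black, move to (0,1). |black|=6

Answer: BLACK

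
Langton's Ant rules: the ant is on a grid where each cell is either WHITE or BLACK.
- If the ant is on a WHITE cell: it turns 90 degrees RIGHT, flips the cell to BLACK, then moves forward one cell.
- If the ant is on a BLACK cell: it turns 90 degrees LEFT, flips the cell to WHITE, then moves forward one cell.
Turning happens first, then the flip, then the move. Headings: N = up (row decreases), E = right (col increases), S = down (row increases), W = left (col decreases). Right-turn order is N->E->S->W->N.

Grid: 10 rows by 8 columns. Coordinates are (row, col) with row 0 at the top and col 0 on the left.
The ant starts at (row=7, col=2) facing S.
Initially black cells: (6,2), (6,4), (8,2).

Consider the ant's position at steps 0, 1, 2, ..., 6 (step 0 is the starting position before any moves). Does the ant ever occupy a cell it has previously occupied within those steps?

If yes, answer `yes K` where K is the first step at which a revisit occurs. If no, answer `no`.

Answer: no

Derivation:
Step 1: on WHITE (7,2): turn R to W, flip to black, move to (7,1). |black|=4 — new cell
Step 2: on WHITE (7,1): turn R to N, flip to black, move to (6,1). |black|=5 — new cell
Step 3: on WHITE (6,1): turn R to E, flip to black, move to (6,2). |black|=6 — new cell
Step 4: on BLACK (6,2): turn L to N, flip to white, move to (5,2). |black|=5 — new cell
Step 5: on WHITE (5,2): turn R to E, flip to black, move to (5,3). |black|=6 — new cell
Step 6: on WHITE (5,3): turn R to S, flip to black, move to (6,3). |black|=7 — new cell
No revisit within 6 steps.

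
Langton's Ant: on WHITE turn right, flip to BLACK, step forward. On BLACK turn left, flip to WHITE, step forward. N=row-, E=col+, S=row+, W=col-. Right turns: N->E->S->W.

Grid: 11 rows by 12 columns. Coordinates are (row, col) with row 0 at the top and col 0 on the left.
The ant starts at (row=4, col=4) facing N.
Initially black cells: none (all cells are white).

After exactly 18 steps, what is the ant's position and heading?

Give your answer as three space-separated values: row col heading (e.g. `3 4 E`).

Step 1: on WHITE (4,4): turn R to E, flip to black, move to (4,5). |black|=1
Step 2: on WHITE (4,5): turn R to S, flip to black, move to (5,5). |black|=2
Step 3: on WHITE (5,5): turn R to W, flip to black, move to (5,4). |black|=3
Step 4: on WHITE (5,4): turn R to N, flip to black, move to (4,4). |black|=4
Step 5: on BLACK (4,4): turn L to W, flip to white, move to (4,3). |black|=3
Step 6: on WHITE (4,3): turn R to N, flip to black, move to (3,3). |black|=4
Step 7: on WHITE (3,3): turn R to E, flip to black, move to (3,4). |black|=5
Step 8: on WHITE (3,4): turn R to S, flip to black, move to (4,4). |black|=6
Step 9: on WHITE (4,4): turn R to W, flip to black, move to (4,3). |black|=7
Step 10: on BLACK (4,3): turn L to S, flip to white, move to (5,3). |black|=6
Step 11: on WHITE (5,3): turn R to W, flip to black, move to (5,2). |black|=7
Step 12: on WHITE (5,2): turn R to N, flip to black, move to (4,2). |black|=8
Step 13: on WHITE (4,2): turn R to E, flip to black, move to (4,3). |black|=9
Step 14: on WHITE (4,3): turn R to S, flip to black, move to (5,3). |black|=10
Step 15: on BLACK (5,3): turn L to E, flip to white, move to (5,4). |black|=9
Step 16: on BLACK (5,4): turn L to N, flip to white, move to (4,4). |black|=8
Step 17: on BLACK (4,4): turn L to W, flip to white, move to (4,3). |black|=7
Step 18: on BLACK (4,3): turn L to S, flip to white, move to (5,3). |black|=6

Answer: 5 3 S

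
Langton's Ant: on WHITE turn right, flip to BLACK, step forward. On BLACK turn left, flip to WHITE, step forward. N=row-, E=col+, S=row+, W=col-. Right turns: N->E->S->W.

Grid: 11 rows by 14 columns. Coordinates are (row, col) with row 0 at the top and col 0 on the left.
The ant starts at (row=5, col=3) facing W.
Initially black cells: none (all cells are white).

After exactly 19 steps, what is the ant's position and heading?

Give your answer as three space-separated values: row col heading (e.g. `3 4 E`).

Step 1: on WHITE (5,3): turn R to N, flip to black, move to (4,3). |black|=1
Step 2: on WHITE (4,3): turn R to E, flip to black, move to (4,4). |black|=2
Step 3: on WHITE (4,4): turn R to S, flip to black, move to (5,4). |black|=3
Step 4: on WHITE (5,4): turn R to W, flip to black, move to (5,3). |black|=4
Step 5: on BLACK (5,3): turn L to S, flip to white, move to (6,3). |black|=3
Step 6: on WHITE (6,3): turn R to W, flip to black, move to (6,2). |black|=4
Step 7: on WHITE (6,2): turn R to N, flip to black, move to (5,2). |black|=5
Step 8: on WHITE (5,2): turn R to E, flip to black, move to (5,3). |black|=6
Step 9: on WHITE (5,3): turn R to S, flip to black, move to (6,3). |black|=7
Step 10: on BLACK (6,3): turn L to E, flip to white, move to (6,4). |black|=6
Step 11: on WHITE (6,4): turn R to S, flip to black, move to (7,4). |black|=7
Step 12: on WHITE (7,4): turn R to W, flip to black, move to (7,3). |black|=8
Step 13: on WHITE (7,3): turn R to N, flip to black, move to (6,3). |black|=9
Step 14: on WHITE (6,3): turn R to E, flip to black, move to (6,4). |black|=10
Step 15: on BLACK (6,4): turn L to N, flip to white, move to (5,4). |black|=9
Step 16: on BLACK (5,4): turn L to W, flip to white, move to (5,3). |black|=8
Step 17: on BLACK (5,3): turn L to S, flip to white, move to (6,3). |black|=7
Step 18: on BLACK (6,3): turn L to E, flip to white, move to (6,4). |black|=6
Step 19: on WHITE (6,4): turn R to S, flip to black, move to (7,4). |black|=7

Answer: 7 4 S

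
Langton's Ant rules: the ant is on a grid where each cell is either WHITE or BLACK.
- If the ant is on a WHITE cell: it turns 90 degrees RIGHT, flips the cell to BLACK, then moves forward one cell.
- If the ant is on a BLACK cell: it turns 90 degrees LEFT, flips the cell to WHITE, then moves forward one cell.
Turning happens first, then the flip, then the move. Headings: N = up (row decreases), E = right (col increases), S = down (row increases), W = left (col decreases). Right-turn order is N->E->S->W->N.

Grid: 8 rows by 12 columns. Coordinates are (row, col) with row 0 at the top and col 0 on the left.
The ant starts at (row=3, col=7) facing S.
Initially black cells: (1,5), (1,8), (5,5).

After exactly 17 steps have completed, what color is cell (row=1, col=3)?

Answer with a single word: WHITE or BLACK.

Step 1: on WHITE (3,7): turn R to W, flip to black, move to (3,6). |black|=4
Step 2: on WHITE (3,6): turn R to N, flip to black, move to (2,6). |black|=5
Step 3: on WHITE (2,6): turn R to E, flip to black, move to (2,7). |black|=6
Step 4: on WHITE (2,7): turn R to S, flip to black, move to (3,7). |black|=7
Step 5: on BLACK (3,7): turn L to E, flip to white, move to (3,8). |black|=6
Step 6: on WHITE (3,8): turn R to S, flip to black, move to (4,8). |black|=7
Step 7: on WHITE (4,8): turn R to W, flip to black, move to (4,7). |black|=8
Step 8: on WHITE (4,7): turn R to N, flip to black, move to (3,7). |black|=9
Step 9: on WHITE (3,7): turn R to E, flip to black, move to (3,8). |black|=10
Step 10: on BLACK (3,8): turn L to N, flip to white, move to (2,8). |black|=9
Step 11: on WHITE (2,8): turn R to E, flip to black, move to (2,9). |black|=10
Step 12: on WHITE (2,9): turn R to S, flip to black, move to (3,9). |black|=11
Step 13: on WHITE (3,9): turn R to W, flip to black, move to (3,8). |black|=12
Step 14: on WHITE (3,8): turn R to N, flip to black, move to (2,8). |black|=13
Step 15: on BLACK (2,8): turn L to W, flip to white, move to (2,7). |black|=12
Step 16: on BLACK (2,7): turn L to S, flip to white, move to (3,7). |black|=11
Step 17: on BLACK (3,7): turn L to E, flip to white, move to (3,8). |black|=10

Answer: WHITE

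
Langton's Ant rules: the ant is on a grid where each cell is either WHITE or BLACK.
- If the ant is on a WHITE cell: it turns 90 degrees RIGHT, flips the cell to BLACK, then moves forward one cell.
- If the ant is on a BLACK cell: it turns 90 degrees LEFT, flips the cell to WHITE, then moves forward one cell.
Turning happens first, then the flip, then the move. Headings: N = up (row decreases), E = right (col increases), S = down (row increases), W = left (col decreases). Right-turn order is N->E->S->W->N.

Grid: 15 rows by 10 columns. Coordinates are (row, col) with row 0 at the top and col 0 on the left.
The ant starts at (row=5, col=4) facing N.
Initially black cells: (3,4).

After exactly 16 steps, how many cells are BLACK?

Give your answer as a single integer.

Answer: 9

Derivation:
Step 1: on WHITE (5,4): turn R to E, flip to black, move to (5,5). |black|=2
Step 2: on WHITE (5,5): turn R to S, flip to black, move to (6,5). |black|=3
Step 3: on WHITE (6,5): turn R to W, flip to black, move to (6,4). |black|=4
Step 4: on WHITE (6,4): turn R to N, flip to black, move to (5,4). |black|=5
Step 5: on BLACK (5,4): turn L to W, flip to white, move to (5,3). |black|=4
Step 6: on WHITE (5,3): turn R to N, flip to black, move to (4,3). |black|=5
Step 7: on WHITE (4,3): turn R to E, flip to black, move to (4,4). |black|=6
Step 8: on WHITE (4,4): turn R to S, flip to black, move to (5,4). |black|=7
Step 9: on WHITE (5,4): turn R to W, flip to black, move to (5,3). |black|=8
Step 10: on BLACK (5,3): turn L to S, flip to white, move to (6,3). |black|=7
Step 11: on WHITE (6,3): turn R to W, flip to black, move to (6,2). |black|=8
Step 12: on WHITE (6,2): turn R to N, flip to black, move to (5,2). |black|=9
Step 13: on WHITE (5,2): turn R to E, flip to black, move to (5,3). |black|=10
Step 14: on WHITE (5,3): turn R to S, flip to black, move to (6,3). |black|=11
Step 15: on BLACK (6,3): turn L to E, flip to white, move to (6,4). |black|=10
Step 16: on BLACK (6,4): turn L to N, flip to white, move to (5,4). |black|=9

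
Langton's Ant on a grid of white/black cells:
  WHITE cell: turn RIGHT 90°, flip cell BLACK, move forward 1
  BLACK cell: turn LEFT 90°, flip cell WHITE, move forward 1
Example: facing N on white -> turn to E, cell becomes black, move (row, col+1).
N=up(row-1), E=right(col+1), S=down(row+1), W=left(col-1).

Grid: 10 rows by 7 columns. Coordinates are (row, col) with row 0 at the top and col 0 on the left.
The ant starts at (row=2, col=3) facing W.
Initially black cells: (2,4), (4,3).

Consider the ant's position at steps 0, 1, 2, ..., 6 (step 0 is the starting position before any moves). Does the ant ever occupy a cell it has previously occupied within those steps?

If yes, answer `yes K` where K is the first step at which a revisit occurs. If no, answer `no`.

Answer: no

Derivation:
Step 1: on WHITE (2,3): turn R to N, flip to black, move to (1,3). |black|=3 — new cell
Step 2: on WHITE (1,3): turn R to E, flip to black, move to (1,4). |black|=4 — new cell
Step 3: on WHITE (1,4): turn R to S, flip to black, move to (2,4). |black|=5 — new cell
Step 4: on BLACK (2,4): turn L to E, flip to white, move to (2,5). |black|=4 — new cell
Step 5: on WHITE (2,5): turn R to S, flip to black, move to (3,5). |black|=5 — new cell
Step 6: on WHITE (3,5): turn R to W, flip to black, move to (3,4). |black|=6 — new cell
No revisit within 6 steps.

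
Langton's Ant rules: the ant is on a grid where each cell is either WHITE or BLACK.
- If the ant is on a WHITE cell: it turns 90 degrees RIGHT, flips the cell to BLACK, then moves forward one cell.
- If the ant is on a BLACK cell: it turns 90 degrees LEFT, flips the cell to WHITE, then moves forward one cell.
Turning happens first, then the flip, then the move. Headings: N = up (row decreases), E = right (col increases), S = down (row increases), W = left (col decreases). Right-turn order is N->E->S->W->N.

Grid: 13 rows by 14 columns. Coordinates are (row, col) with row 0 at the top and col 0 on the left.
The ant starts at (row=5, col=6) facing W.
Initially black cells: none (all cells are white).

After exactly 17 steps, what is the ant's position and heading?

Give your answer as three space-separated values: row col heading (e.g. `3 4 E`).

Step 1: on WHITE (5,6): turn R to N, flip to black, move to (4,6). |black|=1
Step 2: on WHITE (4,6): turn R to E, flip to black, move to (4,7). |black|=2
Step 3: on WHITE (4,7): turn R to S, flip to black, move to (5,7). |black|=3
Step 4: on WHITE (5,7): turn R to W, flip to black, move to (5,6). |black|=4
Step 5: on BLACK (5,6): turn L to S, flip to white, move to (6,6). |black|=3
Step 6: on WHITE (6,6): turn R to W, flip to black, move to (6,5). |black|=4
Step 7: on WHITE (6,5): turn R to N, flip to black, move to (5,5). |black|=5
Step 8: on WHITE (5,5): turn R to E, flip to black, move to (5,6). |black|=6
Step 9: on WHITE (5,6): turn R to S, flip to black, move to (6,6). |black|=7
Step 10: on BLACK (6,6): turn L to E, flip to white, move to (6,7). |black|=6
Step 11: on WHITE (6,7): turn R to S, flip to black, move to (7,7). |black|=7
Step 12: on WHITE (7,7): turn R to W, flip to black, move to (7,6). |black|=8
Step 13: on WHITE (7,6): turn R to N, flip to black, move to (6,6). |black|=9
Step 14: on WHITE (6,6): turn R to E, flip to black, move to (6,7). |black|=10
Step 15: on BLACK (6,7): turn L to N, flip to white, move to (5,7). |black|=9
Step 16: on BLACK (5,7): turn L to W, flip to white, move to (5,6). |black|=8
Step 17: on BLACK (5,6): turn L to S, flip to white, move to (6,6). |black|=7

Answer: 6 6 S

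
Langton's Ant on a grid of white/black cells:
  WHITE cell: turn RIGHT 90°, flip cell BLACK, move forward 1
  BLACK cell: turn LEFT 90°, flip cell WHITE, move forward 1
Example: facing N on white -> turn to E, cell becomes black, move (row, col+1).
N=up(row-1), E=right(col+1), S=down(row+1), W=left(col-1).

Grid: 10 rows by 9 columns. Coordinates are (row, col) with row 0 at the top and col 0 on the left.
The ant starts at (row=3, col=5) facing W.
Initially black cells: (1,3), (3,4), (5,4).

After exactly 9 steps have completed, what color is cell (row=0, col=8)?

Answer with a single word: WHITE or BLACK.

Answer: WHITE

Derivation:
Step 1: on WHITE (3,5): turn R to N, flip to black, move to (2,5). |black|=4
Step 2: on WHITE (2,5): turn R to E, flip to black, move to (2,6). |black|=5
Step 3: on WHITE (2,6): turn R to S, flip to black, move to (3,6). |black|=6
Step 4: on WHITE (3,6): turn R to W, flip to black, move to (3,5). |black|=7
Step 5: on BLACK (3,5): turn L to S, flip to white, move to (4,5). |black|=6
Step 6: on WHITE (4,5): turn R to W, flip to black, move to (4,4). |black|=7
Step 7: on WHITE (4,4): turn R to N, flip to black, move to (3,4). |black|=8
Step 8: on BLACK (3,4): turn L to W, flip to white, move to (3,3). |black|=7
Step 9: on WHITE (3,3): turn R to N, flip to black, move to (2,3). |black|=8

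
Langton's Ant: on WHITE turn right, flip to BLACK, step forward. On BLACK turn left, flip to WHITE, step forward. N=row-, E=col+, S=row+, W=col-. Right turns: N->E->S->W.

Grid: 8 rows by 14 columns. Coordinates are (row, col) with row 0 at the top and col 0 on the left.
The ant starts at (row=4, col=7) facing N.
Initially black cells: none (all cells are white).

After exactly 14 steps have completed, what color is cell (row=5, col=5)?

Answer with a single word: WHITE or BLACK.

Answer: BLACK

Derivation:
Step 1: on WHITE (4,7): turn R to E, flip to black, move to (4,8). |black|=1
Step 2: on WHITE (4,8): turn R to S, flip to black, move to (5,8). |black|=2
Step 3: on WHITE (5,8): turn R to W, flip to black, move to (5,7). |black|=3
Step 4: on WHITE (5,7): turn R to N, flip to black, move to (4,7). |black|=4
Step 5: on BLACK (4,7): turn L to W, flip to white, move to (4,6). |black|=3
Step 6: on WHITE (4,6): turn R to N, flip to black, move to (3,6). |black|=4
Step 7: on WHITE (3,6): turn R to E, flip to black, move to (3,7). |black|=5
Step 8: on WHITE (3,7): turn R to S, flip to black, move to (4,7). |black|=6
Step 9: on WHITE (4,7): turn R to W, flip to black, move to (4,6). |black|=7
Step 10: on BLACK (4,6): turn L to S, flip to white, move to (5,6). |black|=6
Step 11: on WHITE (5,6): turn R to W, flip to black, move to (5,5). |black|=7
Step 12: on WHITE (5,5): turn R to N, flip to black, move to (4,5). |black|=8
Step 13: on WHITE (4,5): turn R to E, flip to black, move to (4,6). |black|=9
Step 14: on WHITE (4,6): turn R to S, flip to black, move to (5,6). |black|=10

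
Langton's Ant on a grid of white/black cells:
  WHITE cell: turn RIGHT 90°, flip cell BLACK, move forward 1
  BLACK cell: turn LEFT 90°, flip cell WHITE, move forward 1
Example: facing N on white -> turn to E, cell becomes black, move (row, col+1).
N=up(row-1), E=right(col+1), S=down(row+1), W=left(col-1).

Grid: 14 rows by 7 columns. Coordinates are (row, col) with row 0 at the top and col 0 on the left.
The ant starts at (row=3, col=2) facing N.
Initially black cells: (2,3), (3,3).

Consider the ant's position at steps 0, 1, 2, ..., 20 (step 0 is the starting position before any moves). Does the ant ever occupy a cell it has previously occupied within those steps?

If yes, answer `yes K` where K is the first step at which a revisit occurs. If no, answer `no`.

Step 1: on WHITE (3,2): turn R to E, flip to black, move to (3,3). |black|=3 — new cell
Step 2: on BLACK (3,3): turn L to N, flip to white, move to (2,3). |black|=2 — new cell
Step 3: on BLACK (2,3): turn L to W, flip to white, move to (2,2). |black|=1 — new cell
Step 4: on WHITE (2,2): turn R to N, flip to black, move to (1,2). |black|=2 — new cell
Step 5: on WHITE (1,2): turn R to E, flip to black, move to (1,3). |black|=3 — new cell
Step 6: on WHITE (1,3): turn R to S, flip to black, move to (2,3). |black|=4 — REVISIT

Answer: yes 6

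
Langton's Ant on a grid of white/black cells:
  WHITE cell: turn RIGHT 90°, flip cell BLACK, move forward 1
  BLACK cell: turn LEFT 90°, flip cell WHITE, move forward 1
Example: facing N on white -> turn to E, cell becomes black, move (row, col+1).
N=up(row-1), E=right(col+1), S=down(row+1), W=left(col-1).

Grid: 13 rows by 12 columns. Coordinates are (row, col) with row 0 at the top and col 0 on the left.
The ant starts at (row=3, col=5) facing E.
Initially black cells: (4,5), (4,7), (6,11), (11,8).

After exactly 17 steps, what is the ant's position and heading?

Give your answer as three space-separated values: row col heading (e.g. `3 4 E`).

Answer: 4 9 S

Derivation:
Step 1: on WHITE (3,5): turn R to S, flip to black, move to (4,5). |black|=5
Step 2: on BLACK (4,5): turn L to E, flip to white, move to (4,6). |black|=4
Step 3: on WHITE (4,6): turn R to S, flip to black, move to (5,6). |black|=5
Step 4: on WHITE (5,6): turn R to W, flip to black, move to (5,5). |black|=6
Step 5: on WHITE (5,5): turn R to N, flip to black, move to (4,5). |black|=7
Step 6: on WHITE (4,5): turn R to E, flip to black, move to (4,6). |black|=8
Step 7: on BLACK (4,6): turn L to N, flip to white, move to (3,6). |black|=7
Step 8: on WHITE (3,6): turn R to E, flip to black, move to (3,7). |black|=8
Step 9: on WHITE (3,7): turn R to S, flip to black, move to (4,7). |black|=9
Step 10: on BLACK (4,7): turn L to E, flip to white, move to (4,8). |black|=8
Step 11: on WHITE (4,8): turn R to S, flip to black, move to (5,8). |black|=9
Step 12: on WHITE (5,8): turn R to W, flip to black, move to (5,7). |black|=10
Step 13: on WHITE (5,7): turn R to N, flip to black, move to (4,7). |black|=11
Step 14: on WHITE (4,7): turn R to E, flip to black, move to (4,8). |black|=12
Step 15: on BLACK (4,8): turn L to N, flip to white, move to (3,8). |black|=11
Step 16: on WHITE (3,8): turn R to E, flip to black, move to (3,9). |black|=12
Step 17: on WHITE (3,9): turn R to S, flip to black, move to (4,9). |black|=13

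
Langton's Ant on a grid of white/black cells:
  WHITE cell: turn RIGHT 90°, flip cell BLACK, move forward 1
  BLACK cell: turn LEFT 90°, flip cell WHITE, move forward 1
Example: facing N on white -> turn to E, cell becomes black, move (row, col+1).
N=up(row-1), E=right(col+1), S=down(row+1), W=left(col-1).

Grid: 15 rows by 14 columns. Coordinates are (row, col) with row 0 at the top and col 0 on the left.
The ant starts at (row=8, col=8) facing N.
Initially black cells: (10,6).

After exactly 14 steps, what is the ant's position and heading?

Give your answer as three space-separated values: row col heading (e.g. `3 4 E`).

Step 1: on WHITE (8,8): turn R to E, flip to black, move to (8,9). |black|=2
Step 2: on WHITE (8,9): turn R to S, flip to black, move to (9,9). |black|=3
Step 3: on WHITE (9,9): turn R to W, flip to black, move to (9,8). |black|=4
Step 4: on WHITE (9,8): turn R to N, flip to black, move to (8,8). |black|=5
Step 5: on BLACK (8,8): turn L to W, flip to white, move to (8,7). |black|=4
Step 6: on WHITE (8,7): turn R to N, flip to black, move to (7,7). |black|=5
Step 7: on WHITE (7,7): turn R to E, flip to black, move to (7,8). |black|=6
Step 8: on WHITE (7,8): turn R to S, flip to black, move to (8,8). |black|=7
Step 9: on WHITE (8,8): turn R to W, flip to black, move to (8,7). |black|=8
Step 10: on BLACK (8,7): turn L to S, flip to white, move to (9,7). |black|=7
Step 11: on WHITE (9,7): turn R to W, flip to black, move to (9,6). |black|=8
Step 12: on WHITE (9,6): turn R to N, flip to black, move to (8,6). |black|=9
Step 13: on WHITE (8,6): turn R to E, flip to black, move to (8,7). |black|=10
Step 14: on WHITE (8,7): turn R to S, flip to black, move to (9,7). |black|=11

Answer: 9 7 S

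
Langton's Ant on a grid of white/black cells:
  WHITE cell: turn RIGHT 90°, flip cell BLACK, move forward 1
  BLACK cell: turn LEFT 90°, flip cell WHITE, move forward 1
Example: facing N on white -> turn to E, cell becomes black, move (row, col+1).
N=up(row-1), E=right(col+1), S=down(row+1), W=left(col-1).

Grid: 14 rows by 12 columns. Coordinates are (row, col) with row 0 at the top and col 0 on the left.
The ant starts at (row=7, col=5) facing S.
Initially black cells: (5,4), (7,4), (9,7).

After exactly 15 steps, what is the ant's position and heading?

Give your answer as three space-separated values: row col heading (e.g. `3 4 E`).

Step 1: on WHITE (7,5): turn R to W, flip to black, move to (7,4). |black|=4
Step 2: on BLACK (7,4): turn L to S, flip to white, move to (8,4). |black|=3
Step 3: on WHITE (8,4): turn R to W, flip to black, move to (8,3). |black|=4
Step 4: on WHITE (8,3): turn R to N, flip to black, move to (7,3). |black|=5
Step 5: on WHITE (7,3): turn R to E, flip to black, move to (7,4). |black|=6
Step 6: on WHITE (7,4): turn R to S, flip to black, move to (8,4). |black|=7
Step 7: on BLACK (8,4): turn L to E, flip to white, move to (8,5). |black|=6
Step 8: on WHITE (8,5): turn R to S, flip to black, move to (9,5). |black|=7
Step 9: on WHITE (9,5): turn R to W, flip to black, move to (9,4). |black|=8
Step 10: on WHITE (9,4): turn R to N, flip to black, move to (8,4). |black|=9
Step 11: on WHITE (8,4): turn R to E, flip to black, move to (8,5). |black|=10
Step 12: on BLACK (8,5): turn L to N, flip to white, move to (7,5). |black|=9
Step 13: on BLACK (7,5): turn L to W, flip to white, move to (7,4). |black|=8
Step 14: on BLACK (7,4): turn L to S, flip to white, move to (8,4). |black|=7
Step 15: on BLACK (8,4): turn L to E, flip to white, move to (8,5). |black|=6

Answer: 8 5 E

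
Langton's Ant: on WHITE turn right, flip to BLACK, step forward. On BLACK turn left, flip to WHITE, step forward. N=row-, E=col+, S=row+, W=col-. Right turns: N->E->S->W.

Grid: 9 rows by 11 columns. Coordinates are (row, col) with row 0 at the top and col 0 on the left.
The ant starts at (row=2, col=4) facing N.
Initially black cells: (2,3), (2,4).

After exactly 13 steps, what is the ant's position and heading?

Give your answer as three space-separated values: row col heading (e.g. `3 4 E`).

Answer: 2 5 E

Derivation:
Step 1: on BLACK (2,4): turn L to W, flip to white, move to (2,3). |black|=1
Step 2: on BLACK (2,3): turn L to S, flip to white, move to (3,3). |black|=0
Step 3: on WHITE (3,3): turn R to W, flip to black, move to (3,2). |black|=1
Step 4: on WHITE (3,2): turn R to N, flip to black, move to (2,2). |black|=2
Step 5: on WHITE (2,2): turn R to E, flip to black, move to (2,3). |black|=3
Step 6: on WHITE (2,3): turn R to S, flip to black, move to (3,3). |black|=4
Step 7: on BLACK (3,3): turn L to E, flip to white, move to (3,4). |black|=3
Step 8: on WHITE (3,4): turn R to S, flip to black, move to (4,4). |black|=4
Step 9: on WHITE (4,4): turn R to W, flip to black, move to (4,3). |black|=5
Step 10: on WHITE (4,3): turn R to N, flip to black, move to (3,3). |black|=6
Step 11: on WHITE (3,3): turn R to E, flip to black, move to (3,4). |black|=7
Step 12: on BLACK (3,4): turn L to N, flip to white, move to (2,4). |black|=6
Step 13: on WHITE (2,4): turn R to E, flip to black, move to (2,5). |black|=7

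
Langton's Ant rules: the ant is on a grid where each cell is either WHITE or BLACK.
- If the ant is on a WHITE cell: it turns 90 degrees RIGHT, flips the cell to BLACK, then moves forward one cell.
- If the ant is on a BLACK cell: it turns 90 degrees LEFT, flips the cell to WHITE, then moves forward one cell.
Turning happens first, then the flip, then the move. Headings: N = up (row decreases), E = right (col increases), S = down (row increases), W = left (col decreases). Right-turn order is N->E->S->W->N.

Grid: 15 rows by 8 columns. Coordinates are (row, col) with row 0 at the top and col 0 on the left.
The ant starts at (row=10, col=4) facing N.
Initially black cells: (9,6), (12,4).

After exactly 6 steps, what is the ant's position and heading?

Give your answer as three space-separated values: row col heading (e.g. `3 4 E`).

Answer: 9 3 N

Derivation:
Step 1: on WHITE (10,4): turn R to E, flip to black, move to (10,5). |black|=3
Step 2: on WHITE (10,5): turn R to S, flip to black, move to (11,5). |black|=4
Step 3: on WHITE (11,5): turn R to W, flip to black, move to (11,4). |black|=5
Step 4: on WHITE (11,4): turn R to N, flip to black, move to (10,4). |black|=6
Step 5: on BLACK (10,4): turn L to W, flip to white, move to (10,3). |black|=5
Step 6: on WHITE (10,3): turn R to N, flip to black, move to (9,3). |black|=6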